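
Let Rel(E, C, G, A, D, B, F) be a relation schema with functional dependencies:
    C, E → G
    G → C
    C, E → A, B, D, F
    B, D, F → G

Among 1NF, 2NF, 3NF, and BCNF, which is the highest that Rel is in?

3NF

Candidate keys: {B, D, E, F}, {C, E}, {E, G}. Prime attributes: {B, C, D, E, F, G}.
G → C breaks BCNF: {G}⁺ = {C, G}, so {G} is not a superkey.
Since {C} ⊆ prime attributes and every other non-superkey FD also has a prime right side, the schema is in 3NF.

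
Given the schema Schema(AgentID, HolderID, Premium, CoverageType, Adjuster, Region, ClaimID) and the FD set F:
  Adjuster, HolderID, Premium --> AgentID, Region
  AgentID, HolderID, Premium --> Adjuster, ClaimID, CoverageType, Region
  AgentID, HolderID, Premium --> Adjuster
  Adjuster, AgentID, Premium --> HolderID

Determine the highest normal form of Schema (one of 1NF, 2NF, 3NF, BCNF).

BCNF

Candidate keys: {Adjuster, AgentID, Premium}, {Adjuster, HolderID, Premium}, {AgentID, HolderID, Premium}. Prime attributes: {Adjuster, AgentID, HolderID, Premium}.
Each dependency's left side is a superkey — BCNF holds.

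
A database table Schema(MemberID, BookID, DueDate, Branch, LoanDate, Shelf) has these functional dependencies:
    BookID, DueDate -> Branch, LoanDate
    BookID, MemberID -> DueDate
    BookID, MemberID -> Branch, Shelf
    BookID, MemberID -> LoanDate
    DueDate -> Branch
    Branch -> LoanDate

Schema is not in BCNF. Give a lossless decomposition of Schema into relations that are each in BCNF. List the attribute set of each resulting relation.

Candidate key of the original relation: {BookID, MemberID}.
Within {BookID, Branch, DueDate, LoanDate, MemberID, Shelf}: {BookID, DueDate}⁺ ∩ {BookID, Branch, DueDate, LoanDate, MemberID, Shelf} = {BookID, Branch, DueDate, LoanDate}, not the whole set, so BookID, DueDate -> Branch, LoanDate violates BCNF; decompose into {BookID, Branch, DueDate, LoanDate} and {BookID, DueDate, MemberID, Shelf}.
Within {BookID, Branch, DueDate, LoanDate}: {DueDate}⁺ ∩ {BookID, Branch, DueDate, LoanDate} = {Branch, DueDate, LoanDate}, not the whole set, so DueDate -> Branch, LoanDate violates BCNF; decompose into {Branch, DueDate, LoanDate} and {BookID, DueDate}.
Within {Branch, DueDate, LoanDate}: {Branch}⁺ ∩ {Branch, DueDate, LoanDate} = {Branch, LoanDate}, not the whole set, so Branch -> LoanDate violates BCNF; decompose into {Branch, LoanDate} and {Branch, DueDate}.
{Branch, LoanDate}: every determinant is a superkey — BCNF.
{Branch, DueDate}: every determinant is a superkey — BCNF.
{BookID, DueDate}: every determinant is a superkey — BCNF.
{BookID, DueDate, MemberID, Shelf}: every determinant is a superkey — BCNF.

{BookID, DueDate, MemberID, Shelf}; {Branch, DueDate}; {Branch, LoanDate}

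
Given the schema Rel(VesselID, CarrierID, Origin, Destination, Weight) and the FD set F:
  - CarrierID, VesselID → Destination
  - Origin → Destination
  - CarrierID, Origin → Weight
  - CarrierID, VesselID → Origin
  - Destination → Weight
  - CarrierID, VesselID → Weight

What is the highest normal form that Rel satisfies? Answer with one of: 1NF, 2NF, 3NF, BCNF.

2NF

Candidate key: {CarrierID, VesselID}. Prime attributes: {CarrierID, VesselID}.
Origin → Destination breaks BCNF: {Origin}⁺ = {Destination, Origin, Weight}, so {Origin} is not a superkey.
Origin → Destination has non-prime {Destination} on the right and a non-superkey on the left, so 3NF fails.
No proper subset of a key has a non-prime attribute in its closure, so there is no partial dependency; 2NF holds.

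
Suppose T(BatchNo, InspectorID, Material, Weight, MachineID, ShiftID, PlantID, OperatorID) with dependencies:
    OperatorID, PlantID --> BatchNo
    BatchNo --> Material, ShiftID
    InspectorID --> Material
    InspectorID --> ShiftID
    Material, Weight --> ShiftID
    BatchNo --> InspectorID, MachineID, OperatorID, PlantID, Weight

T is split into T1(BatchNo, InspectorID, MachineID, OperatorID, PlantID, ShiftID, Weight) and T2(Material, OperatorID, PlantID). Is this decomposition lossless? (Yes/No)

The shared attributes are {OperatorID, PlantID} and {OperatorID, PlantID}⁺ = {BatchNo, InspectorID, MachineID, Material, OperatorID, PlantID, ShiftID, Weight}.
Since T1 ⊆ {BatchNo, InspectorID, MachineID, Material, OperatorID, PlantID, ShiftID, Weight}, the intersection is a superkey of T1; the decomposition is lossless.

Yes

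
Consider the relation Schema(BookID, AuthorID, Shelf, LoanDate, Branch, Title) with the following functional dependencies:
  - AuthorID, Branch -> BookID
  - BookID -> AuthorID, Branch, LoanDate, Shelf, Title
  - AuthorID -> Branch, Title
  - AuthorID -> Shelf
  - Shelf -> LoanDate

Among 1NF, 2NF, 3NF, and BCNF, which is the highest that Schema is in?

Candidate keys: {AuthorID}, {BookID}. Prime attributes: {AuthorID, BookID}.
Shelf -> LoanDate breaks BCNF: {Shelf}⁺ = {LoanDate, Shelf}, so {Shelf} is not a superkey.
Because {LoanDate} is non-prime and the left side of Shelf -> LoanDate is not a superkey, the relation is not in 3NF.
Every candidate key is a single attribute, so no partial dependency is possible; 2NF holds.

2NF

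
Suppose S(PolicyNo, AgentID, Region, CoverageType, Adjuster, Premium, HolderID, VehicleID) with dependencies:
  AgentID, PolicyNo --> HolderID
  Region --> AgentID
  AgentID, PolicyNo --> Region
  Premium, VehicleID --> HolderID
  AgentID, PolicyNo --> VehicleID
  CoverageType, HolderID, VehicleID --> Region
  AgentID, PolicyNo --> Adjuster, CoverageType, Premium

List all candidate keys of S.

Attributes never on any right-hand side: {PolicyNo} — every candidate key must contain it.
Closure of {AgentID, PolicyNo} is {Adjuster, AgentID, CoverageType, HolderID, PolicyNo, Premium, Region, VehicleID}, the whole schema; {AgentID, PolicyNo} is a candidate key.
Closure of {PolicyNo, Region} is {Adjuster, AgentID, CoverageType, HolderID, PolicyNo, Premium, Region, VehicleID}, the whole schema; {PolicyNo, Region} is a candidate key.
Closure of {CoverageType, HolderID, PolicyNo, VehicleID} is {Adjuster, AgentID, CoverageType, HolderID, PolicyNo, Premium, Region, VehicleID}, the whole schema; {CoverageType, HolderID, PolicyNo, VehicleID} is a candidate key.
Closure of {CoverageType, PolicyNo, Premium, VehicleID} is {Adjuster, AgentID, CoverageType, HolderID, PolicyNo, Premium, Region, VehicleID}, the whole schema; {CoverageType, PolicyNo, Premium, VehicleID} is a candidate key.
Any other superkey properly contains one of these, so there are no further candidate keys.

{AgentID, PolicyNo}, {CoverageType, HolderID, PolicyNo, VehicleID}, {CoverageType, PolicyNo, Premium, VehicleID}, {PolicyNo, Region}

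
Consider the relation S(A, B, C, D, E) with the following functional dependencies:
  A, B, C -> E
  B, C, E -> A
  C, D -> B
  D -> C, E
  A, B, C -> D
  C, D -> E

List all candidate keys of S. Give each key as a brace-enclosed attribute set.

{A, B, C}, {B, C, E}, {D}

{D}⁺ = {A, B, C, D, E}, which is every attribute, so {D} is a candidate key.
{A, B, C}⁺ = {A, B, C, D, E}, which is every attribute, so {A, B, C} is a candidate key.
{B, C, E}⁺ = {A, B, C, D, E}, which is every attribute, so {B, C, E} is a candidate key.
Any other superkey properly contains one of these, so there are no further candidate keys.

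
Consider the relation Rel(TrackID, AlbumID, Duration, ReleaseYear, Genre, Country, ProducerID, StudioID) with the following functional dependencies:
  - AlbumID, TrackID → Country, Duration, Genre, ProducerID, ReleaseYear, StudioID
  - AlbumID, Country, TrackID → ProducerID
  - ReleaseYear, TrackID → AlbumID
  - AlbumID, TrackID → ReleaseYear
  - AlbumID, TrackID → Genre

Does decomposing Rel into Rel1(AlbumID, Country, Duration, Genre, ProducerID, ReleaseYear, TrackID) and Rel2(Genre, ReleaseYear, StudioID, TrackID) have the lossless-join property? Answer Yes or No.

The shared attributes are {Genre, ReleaseYear, TrackID} and {Genre, ReleaseYear, TrackID}⁺ = {AlbumID, Country, Duration, Genre, ProducerID, ReleaseYear, StudioID, TrackID}.
Since Rel1 ⊆ {AlbumID, Country, Duration, Genre, ProducerID, ReleaseYear, StudioID, TrackID}, the intersection is a superkey of Rel1; the decomposition is lossless.

Yes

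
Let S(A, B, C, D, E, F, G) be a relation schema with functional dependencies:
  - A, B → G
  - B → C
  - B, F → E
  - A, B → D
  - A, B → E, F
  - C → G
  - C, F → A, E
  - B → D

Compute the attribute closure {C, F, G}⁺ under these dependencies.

{A, C, E, F, G}

Start with {C, F, G}.
C, F → A, E applies; add {A, E} → now {A, C, E, F, G}.
No further FD applies.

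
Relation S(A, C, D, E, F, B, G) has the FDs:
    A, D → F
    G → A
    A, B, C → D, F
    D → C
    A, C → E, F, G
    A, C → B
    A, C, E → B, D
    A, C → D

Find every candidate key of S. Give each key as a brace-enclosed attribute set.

{A, C}, {A, D}, {C, G}, {D, G}

Closure of {A, C} is {A, B, C, D, E, F, G}, the whole schema; {A, C} is a candidate key.
Closure of {A, D} is {A, B, C, D, E, F, G}, the whole schema; {A, D} is a candidate key.
Closure of {C, G} is {A, B, C, D, E, F, G}, the whole schema; {C, G} is a candidate key.
Closure of {D, G} is {A, B, C, D, E, F, G}, the whole schema; {D, G} is a candidate key.
No proper subset of any of these is a key, and no other minimal superkey exists.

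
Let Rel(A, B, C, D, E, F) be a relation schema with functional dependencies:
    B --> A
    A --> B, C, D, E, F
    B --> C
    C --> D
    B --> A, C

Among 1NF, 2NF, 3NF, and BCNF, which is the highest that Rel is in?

2NF

Candidate keys: {A}, {B}. Prime attributes: {A, B}.
C --> D breaks BCNF: {C}⁺ = {C, D}, so {C} is not a superkey.
C --> D determines the non-prime attribute {D} from a non-superkey — 3NF is violated.
With only single-attribute keys there can be no partial dependency, so 2NF holds.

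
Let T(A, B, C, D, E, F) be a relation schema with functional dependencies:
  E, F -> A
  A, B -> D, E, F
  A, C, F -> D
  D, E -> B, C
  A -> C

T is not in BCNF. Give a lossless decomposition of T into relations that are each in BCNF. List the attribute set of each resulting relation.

{A, B, E, F}; {A, C}; {A, D, F}

Candidate keys of the original relation: {A, B}, {A, D, E}, {E, F}.
In {A, B, C, D, E, F}, {A, C, F} is not a superkey ({A, C, F}⁺ restricted to this set is {A, C, D, F}), so split on A, C, F -> D into {A, C, D, F} and {A, B, C, E, F}.
In {A, C, D, F}, {A} is not a superkey ({A}⁺ restricted to this set is {A, C}), so split on A -> C into {A, C} and {A, D, F}.
{A, C} is in BCNF.
{A, D, F} is in BCNF.
In {A, B, C, E, F}, {A} is not a superkey ({A}⁺ restricted to this set is {A, C}), so split on A -> C into {A, C} and {A, B, E, F}.
{A, C} is in BCNF.
{A, B, E, F} is in BCNF.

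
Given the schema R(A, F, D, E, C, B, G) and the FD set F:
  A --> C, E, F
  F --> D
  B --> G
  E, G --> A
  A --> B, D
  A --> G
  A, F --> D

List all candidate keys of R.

Closure of {A} is {A, B, C, D, E, F, G}, the whole schema; {A} is a candidate key.
Closure of {B, E} is {A, B, C, D, E, F, G}, the whole schema; {B, E} is a candidate key.
Closure of {E, G} is {A, B, C, D, E, F, G}, the whole schema; {E, G} is a candidate key.
These are minimal and exhaustive — every other superkey contains one of them.

{A}, {B, E}, {E, G}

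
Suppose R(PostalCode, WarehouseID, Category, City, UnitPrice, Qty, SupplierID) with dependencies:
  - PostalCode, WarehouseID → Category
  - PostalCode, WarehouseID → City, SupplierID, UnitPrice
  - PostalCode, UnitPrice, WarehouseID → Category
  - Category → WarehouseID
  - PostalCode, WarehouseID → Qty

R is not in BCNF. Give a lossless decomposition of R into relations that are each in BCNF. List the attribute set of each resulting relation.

Candidate keys of the original relation: {Category, PostalCode}, {PostalCode, WarehouseID}.
{Category, City, PostalCode, Qty, SupplierID, UnitPrice, WarehouseID}: {Category} determines {Category, WarehouseID} here but is not a superkey — split on Category → WarehouseID, giving {Category, WarehouseID} and {Category, City, PostalCode, Qty, SupplierID, UnitPrice}.
{Category, WarehouseID}: every determinant is a superkey — BCNF.
{Category, City, PostalCode, Qty, SupplierID, UnitPrice}: every determinant is a superkey — BCNF.

{Category, City, PostalCode, Qty, SupplierID, UnitPrice}; {Category, WarehouseID}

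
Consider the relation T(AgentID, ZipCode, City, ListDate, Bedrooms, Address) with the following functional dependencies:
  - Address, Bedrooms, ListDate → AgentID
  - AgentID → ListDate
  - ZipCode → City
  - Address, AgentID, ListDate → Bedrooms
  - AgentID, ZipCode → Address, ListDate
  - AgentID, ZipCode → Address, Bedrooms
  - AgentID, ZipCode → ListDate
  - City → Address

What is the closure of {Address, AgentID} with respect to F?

{Address, AgentID, Bedrooms, ListDate}

Start with {Address, AgentID}.
AgentID → ListDate applies; add {ListDate} → now {Address, AgentID, ListDate}.
Address, AgentID, ListDate → Bedrooms applies; add {Bedrooms} → now {Address, AgentID, Bedrooms, ListDate}.
No further FD applies.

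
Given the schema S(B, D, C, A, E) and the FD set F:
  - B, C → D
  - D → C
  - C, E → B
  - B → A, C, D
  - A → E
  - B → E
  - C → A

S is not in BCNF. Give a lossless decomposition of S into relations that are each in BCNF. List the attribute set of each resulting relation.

Candidate keys of the original relation: {B}, {C}, {D}.
Within {A, B, C, D, E}: {A}⁺ ∩ {A, B, C, D, E} = {A, E}, not the whole set, so A → E violates BCNF; decompose into {A, E} and {A, B, C, D}.
{A, E} has no BCNF violation.
{A, B, C, D} has no BCNF violation.

{A, B, C, D}; {A, E}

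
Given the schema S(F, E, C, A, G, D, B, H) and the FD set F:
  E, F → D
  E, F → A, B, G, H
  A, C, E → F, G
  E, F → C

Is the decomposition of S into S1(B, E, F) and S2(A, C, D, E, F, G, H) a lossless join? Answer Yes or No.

Common attributes: {E, F}; their closure is {A, B, C, D, E, F, G, H}.
Since S1 ⊆ {A, B, C, D, E, F, G, H}, the intersection is a superkey of S1; the decomposition is lossless.

Yes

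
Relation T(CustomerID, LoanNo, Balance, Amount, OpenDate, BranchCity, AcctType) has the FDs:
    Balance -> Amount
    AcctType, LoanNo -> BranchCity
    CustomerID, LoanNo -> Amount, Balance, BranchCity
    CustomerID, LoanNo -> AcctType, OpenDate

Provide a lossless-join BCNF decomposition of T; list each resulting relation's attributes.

Candidate key of the original relation: {CustomerID, LoanNo}.
{AcctType, Amount, Balance, BranchCity, CustomerID, LoanNo, OpenDate}: {Balance} determines {Amount, Balance} here but is not a superkey — split on Balance -> Amount, giving {Amount, Balance} and {AcctType, Balance, BranchCity, CustomerID, LoanNo, OpenDate}.
{Amount, Balance} is in BCNF.
{AcctType, Balance, BranchCity, CustomerID, LoanNo, OpenDate}: {AcctType, LoanNo} determines {AcctType, BranchCity, LoanNo} here but is not a superkey — split on AcctType, LoanNo -> BranchCity, giving {AcctType, BranchCity, LoanNo} and {AcctType, Balance, CustomerID, LoanNo, OpenDate}.
{AcctType, BranchCity, LoanNo} is in BCNF.
{AcctType, Balance, CustomerID, LoanNo, OpenDate} is in BCNF.

{AcctType, Balance, CustomerID, LoanNo, OpenDate}; {AcctType, BranchCity, LoanNo}; {Amount, Balance}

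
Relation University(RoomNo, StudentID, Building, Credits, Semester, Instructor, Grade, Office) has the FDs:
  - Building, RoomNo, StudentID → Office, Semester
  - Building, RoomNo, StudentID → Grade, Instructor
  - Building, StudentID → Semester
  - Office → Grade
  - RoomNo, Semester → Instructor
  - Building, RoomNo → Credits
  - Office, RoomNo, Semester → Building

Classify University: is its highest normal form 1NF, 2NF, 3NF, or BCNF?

Candidate keys: {Building, RoomNo, StudentID}, {Office, RoomNo, Semester, StudentID}. Prime attributes: {Building, Office, RoomNo, Semester, StudentID}.
Building, StudentID → Semester: {Building, StudentID}⁺ = {Building, Semester, StudentID}, which is not all of the attributes, so the left side is not a superkey — BCNF is violated.
Office → Grade has non-prime {Grade} on the right and a non-superkey on the left, so 3NF fails.
{Building, RoomNo} is a proper subset of the key {Building, RoomNo, StudentID}, and {Building, RoomNo}⁺ contains the non-prime attribute {Credits} — a partial dependency, so 2NF is violated.

1NF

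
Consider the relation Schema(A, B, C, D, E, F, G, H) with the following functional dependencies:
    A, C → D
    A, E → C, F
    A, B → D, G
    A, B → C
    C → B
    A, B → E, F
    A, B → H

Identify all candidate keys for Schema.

No FD produces {A}, so it must be in every candidate key.
Closure of {A, B} is {A, B, C, D, E, F, G, H}, the whole schema; {A, B} is a candidate key.
Closure of {A, C} is {A, B, C, D, E, F, G, H}, the whole schema; {A, C} is a candidate key.
Closure of {A, E} is {A, B, C, D, E, F, G, H}, the whole schema; {A, E} is a candidate key.
No proper subset of any of these is a key, and no other minimal superkey exists.

{A, B}, {A, C}, {A, E}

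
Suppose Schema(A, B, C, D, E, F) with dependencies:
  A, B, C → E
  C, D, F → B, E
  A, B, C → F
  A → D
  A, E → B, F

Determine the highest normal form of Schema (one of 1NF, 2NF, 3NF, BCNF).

Candidate keys: {A, B, C}, {A, C, E}, {A, C, F}. Prime attributes: {A, B, C, E, F}.
C, D, F → B, E breaks BCNF: {C, D, F}⁺ = {B, C, D, E, F}, so {C, D, F} is not a superkey.
A → D determines the non-prime attribute {D} from a non-superkey — 3NF is violated.
Since {A} ⊂ {A, B, C} and {A}⁺ ⊇ {D} with {D} non-prime, there is a partial dependency; 2NF fails.

1NF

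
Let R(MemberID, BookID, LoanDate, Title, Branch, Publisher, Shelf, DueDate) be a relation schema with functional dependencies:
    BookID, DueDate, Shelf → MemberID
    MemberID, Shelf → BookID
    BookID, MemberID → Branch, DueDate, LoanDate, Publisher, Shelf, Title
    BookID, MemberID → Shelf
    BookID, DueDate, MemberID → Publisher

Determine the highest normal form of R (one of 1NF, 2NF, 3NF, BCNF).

Candidate keys: {BookID, DueDate, Shelf}, {BookID, MemberID}, {MemberID, Shelf}. Prime attributes: {BookID, DueDate, MemberID, Shelf}.
Every FD has a superkey on the left, so the relation is in BCNF.

BCNF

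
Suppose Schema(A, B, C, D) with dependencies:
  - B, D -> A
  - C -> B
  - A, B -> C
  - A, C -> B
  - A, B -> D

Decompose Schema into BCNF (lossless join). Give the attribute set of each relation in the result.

Candidate keys of the original relation: {A, B}, {A, C}, {B, D}, {C, D}.
Within {A, B, C, D}: {C}⁺ ∩ {A, B, C, D} = {B, C}, not the whole set, so C -> B violates BCNF; decompose into {B, C} and {A, C, D}.
{B, C}: every determinant is a superkey — BCNF.
{A, C, D}: every determinant is a superkey — BCNF.

{A, C, D}; {B, C}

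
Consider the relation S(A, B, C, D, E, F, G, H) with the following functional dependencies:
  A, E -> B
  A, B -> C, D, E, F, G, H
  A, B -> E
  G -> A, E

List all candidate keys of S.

{G}⁺ = {A, B, C, D, E, F, G, H} — all of the relation — so {G} is a candidate key.
{A, B}⁺ = {A, B, C, D, E, F, G, H} — all of the relation — so {A, B} is a candidate key.
{A, E}⁺ = {A, B, C, D, E, F, G, H} — all of the relation — so {A, E} is a candidate key.
Any other superkey properly contains one of these, so there are no further candidate keys.

{A, B}, {A, E}, {G}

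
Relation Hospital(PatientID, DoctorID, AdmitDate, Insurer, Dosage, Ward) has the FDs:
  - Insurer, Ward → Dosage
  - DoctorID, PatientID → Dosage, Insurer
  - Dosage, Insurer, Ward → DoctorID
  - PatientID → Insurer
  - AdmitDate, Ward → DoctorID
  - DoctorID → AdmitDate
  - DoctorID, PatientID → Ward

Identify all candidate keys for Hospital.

{DoctorID, PatientID}, {PatientID, Ward}

{PatientID} never appears on the right of any FD, so every key must include it.
{DoctorID, PatientID}⁺ = {AdmitDate, DoctorID, Dosage, Insurer, PatientID, Ward} — all of the relation — so {DoctorID, PatientID} is a candidate key.
{PatientID, Ward}⁺ = {AdmitDate, DoctorID, Dosage, Insurer, PatientID, Ward} — all of the relation — so {PatientID, Ward} is a candidate key.
No proper subset of any of these is a key, and no other minimal superkey exists.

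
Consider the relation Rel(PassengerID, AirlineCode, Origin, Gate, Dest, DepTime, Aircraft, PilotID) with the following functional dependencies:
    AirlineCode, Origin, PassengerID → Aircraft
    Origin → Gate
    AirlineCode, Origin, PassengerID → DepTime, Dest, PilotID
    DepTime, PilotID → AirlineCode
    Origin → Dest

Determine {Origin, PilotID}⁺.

{Dest, Gate, Origin, PilotID}

Start with {Origin, PilotID}.
Origin → Gate applies; add {Gate} → now {Gate, Origin, PilotID}.
Origin → Dest applies; add {Dest} → now {Dest, Gate, Origin, PilotID}.
No further FD applies.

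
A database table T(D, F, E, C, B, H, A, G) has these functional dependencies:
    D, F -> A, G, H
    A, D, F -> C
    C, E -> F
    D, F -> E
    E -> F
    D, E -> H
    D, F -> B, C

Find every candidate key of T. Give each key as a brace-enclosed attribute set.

No FD produces {D}, so it must be in every candidate key.
{D, E}⁺ = {A, B, C, D, E, F, G, H} — all of the relation — so {D, E} is a candidate key.
{D, F}⁺ = {A, B, C, D, E, F, G, H} — all of the relation — so {D, F} is a candidate key.
These are minimal and exhaustive — every other superkey contains one of them.

{D, E}, {D, F}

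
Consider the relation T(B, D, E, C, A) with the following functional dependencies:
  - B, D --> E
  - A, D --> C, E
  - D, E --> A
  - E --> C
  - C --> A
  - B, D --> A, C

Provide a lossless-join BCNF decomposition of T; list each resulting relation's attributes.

Candidate key of the original relation: {B, D}.
Within {A, B, C, D, E}: {A, D}⁺ ∩ {A, B, C, D, E} = {A, C, D, E}, not the whole set, so A, D --> C, E violates BCNF; decompose into {A, C, D, E} and {A, B, D}.
Within {A, C, D, E}: {E}⁺ ∩ {A, C, D, E} = {A, C, E}, not the whole set, so E --> A, C violates BCNF; decompose into {A, C, E} and {D, E}.
Within {A, C, E}: {C}⁺ ∩ {A, C, E} = {A, C}, not the whole set, so C --> A violates BCNF; decompose into {A, C} and {C, E}.
{A, C} is in BCNF.
{C, E} is in BCNF.
{D, E} is in BCNF.
{A, B, D} is in BCNF.

{A, B, D}; {A, C}; {C, E}; {D, E}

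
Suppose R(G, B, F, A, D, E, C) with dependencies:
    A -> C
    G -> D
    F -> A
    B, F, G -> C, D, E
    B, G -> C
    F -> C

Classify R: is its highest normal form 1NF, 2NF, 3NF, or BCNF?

Candidate key: {B, F, G}. Prime attributes: {B, F, G}.
A -> C breaks BCNF: {A}⁺ = {A, C}, so {A} is not a superkey.
A -> C determines the non-prime attribute {C} from a non-superkey — 3NF is violated.
Since {F} ⊂ {B, F, G} and {F}⁺ ⊇ {A, C} with {A, C} non-prime, there is a partial dependency; 2NF fails.

1NF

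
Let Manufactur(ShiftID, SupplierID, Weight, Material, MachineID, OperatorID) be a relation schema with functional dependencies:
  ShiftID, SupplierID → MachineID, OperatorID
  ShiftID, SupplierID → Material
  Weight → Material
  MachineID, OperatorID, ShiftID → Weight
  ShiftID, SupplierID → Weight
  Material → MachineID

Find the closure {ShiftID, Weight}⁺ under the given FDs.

{MachineID, Material, ShiftID, Weight}

Start with {ShiftID, Weight}.
Weight → Material applies; add {Material} → now {Material, ShiftID, Weight}.
Material → MachineID applies; add {MachineID} → now {MachineID, Material, ShiftID, Weight}.
No further FD applies.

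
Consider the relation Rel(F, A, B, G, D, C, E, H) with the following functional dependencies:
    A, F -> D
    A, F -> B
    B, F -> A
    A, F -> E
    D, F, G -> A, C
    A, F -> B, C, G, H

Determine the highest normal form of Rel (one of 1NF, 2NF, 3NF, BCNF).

Candidate keys: {A, F}, {B, F}, {D, F, G}. Prime attributes: {A, B, D, F, G}.
The left-hand side of every FD is a superkey, so BCNF is satisfied.

BCNF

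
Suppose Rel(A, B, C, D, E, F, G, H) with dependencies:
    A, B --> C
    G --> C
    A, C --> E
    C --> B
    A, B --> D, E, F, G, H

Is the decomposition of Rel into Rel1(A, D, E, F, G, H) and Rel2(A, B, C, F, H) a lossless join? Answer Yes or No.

The shared attributes are {A, F, H} and {A, F, H}⁺ = {A, F, H}.
Rel1 ⊄ {A, F, H} and Rel2 ⊄ {A, F, H}, so the split is lossy.

No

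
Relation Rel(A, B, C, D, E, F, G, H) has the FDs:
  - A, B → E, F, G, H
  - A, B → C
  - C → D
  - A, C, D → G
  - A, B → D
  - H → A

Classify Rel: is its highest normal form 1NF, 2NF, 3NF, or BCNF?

2NF

Candidate keys: {A, B}, {B, H}. Prime attributes: {A, B, H}.
For C → D we have {C}⁺ = {C, D}; {C} is not a superkey, so BCNF fails.
C → D determines the non-prime attribute {D} from a non-superkey — 3NF is violated.
Checking every proper subset of each key, none determines a non-prime attribute — 2NF is satisfied.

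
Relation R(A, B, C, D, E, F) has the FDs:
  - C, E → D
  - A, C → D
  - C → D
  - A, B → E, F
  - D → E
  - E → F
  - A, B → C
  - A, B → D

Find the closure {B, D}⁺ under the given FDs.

{B, D, E, F}

Start with {B, D}.
D → E applies; add {E} → now {B, D, E}.
E → F applies; add {F} → now {B, D, E, F}.
No further FD applies.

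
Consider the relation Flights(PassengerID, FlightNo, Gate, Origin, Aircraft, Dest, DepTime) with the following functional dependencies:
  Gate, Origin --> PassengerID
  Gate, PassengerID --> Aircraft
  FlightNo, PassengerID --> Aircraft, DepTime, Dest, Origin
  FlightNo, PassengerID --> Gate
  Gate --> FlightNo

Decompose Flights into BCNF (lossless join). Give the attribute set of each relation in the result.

Candidate keys of the original relation: {FlightNo, PassengerID}, {Gate, Origin}, {Gate, PassengerID}.
{Aircraft, DepTime, Dest, FlightNo, Gate, Origin, PassengerID}: {Gate} determines {FlightNo, Gate} here but is not a superkey — split on Gate --> FlightNo, giving {FlightNo, Gate} and {Aircraft, DepTime, Dest, Gate, Origin, PassengerID}.
{FlightNo, Gate}: every determinant is a superkey — BCNF.
{Aircraft, DepTime, Dest, Gate, Origin, PassengerID}: every determinant is a superkey — BCNF.

{Aircraft, DepTime, Dest, Gate, Origin, PassengerID}; {FlightNo, Gate}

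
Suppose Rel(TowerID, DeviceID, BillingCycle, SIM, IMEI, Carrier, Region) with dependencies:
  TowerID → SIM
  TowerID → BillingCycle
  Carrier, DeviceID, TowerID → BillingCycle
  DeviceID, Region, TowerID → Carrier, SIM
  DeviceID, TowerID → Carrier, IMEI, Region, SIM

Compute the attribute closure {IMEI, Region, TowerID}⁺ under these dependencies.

{BillingCycle, IMEI, Region, SIM, TowerID}

Start with {IMEI, Region, TowerID}.
TowerID → SIM applies; add {SIM} → now {IMEI, Region, SIM, TowerID}.
TowerID → BillingCycle applies; add {BillingCycle} → now {BillingCycle, IMEI, Region, SIM, TowerID}.
No further FD applies.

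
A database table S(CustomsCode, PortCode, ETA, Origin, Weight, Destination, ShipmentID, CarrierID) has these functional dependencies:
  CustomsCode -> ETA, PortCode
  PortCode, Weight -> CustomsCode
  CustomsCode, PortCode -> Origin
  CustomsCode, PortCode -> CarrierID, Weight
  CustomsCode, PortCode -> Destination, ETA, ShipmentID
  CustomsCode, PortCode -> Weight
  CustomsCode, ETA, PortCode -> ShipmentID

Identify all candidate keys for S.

{CustomsCode}⁺ = {CarrierID, CustomsCode, Destination, ETA, Origin, PortCode, ShipmentID, Weight}, which is every attribute, so {CustomsCode} is a candidate key.
{PortCode, Weight}⁺ = {CarrierID, CustomsCode, Destination, ETA, Origin, PortCode, ShipmentID, Weight}, which is every attribute, so {PortCode, Weight} is a candidate key.
No proper subset of any of these is a key, and no other minimal superkey exists.

{CustomsCode}, {PortCode, Weight}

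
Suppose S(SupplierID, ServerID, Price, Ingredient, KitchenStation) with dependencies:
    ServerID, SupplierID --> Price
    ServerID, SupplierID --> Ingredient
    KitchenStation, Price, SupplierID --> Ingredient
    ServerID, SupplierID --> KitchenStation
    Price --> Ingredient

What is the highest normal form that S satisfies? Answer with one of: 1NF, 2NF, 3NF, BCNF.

2NF

Candidate key: {ServerID, SupplierID}. Prime attributes: {ServerID, SupplierID}.
KitchenStation, Price, SupplierID --> Ingredient: {KitchenStation, Price, SupplierID}⁺ = {Ingredient, KitchenStation, Price, SupplierID}, which is not all of the attributes, so the left side is not a superkey — BCNF is violated.
KitchenStation, Price, SupplierID --> Ingredient determines the non-prime attribute {Ingredient} from a non-superkey — 3NF is violated.
Checking every proper subset of each key, none determines a non-prime attribute — 2NF is satisfied.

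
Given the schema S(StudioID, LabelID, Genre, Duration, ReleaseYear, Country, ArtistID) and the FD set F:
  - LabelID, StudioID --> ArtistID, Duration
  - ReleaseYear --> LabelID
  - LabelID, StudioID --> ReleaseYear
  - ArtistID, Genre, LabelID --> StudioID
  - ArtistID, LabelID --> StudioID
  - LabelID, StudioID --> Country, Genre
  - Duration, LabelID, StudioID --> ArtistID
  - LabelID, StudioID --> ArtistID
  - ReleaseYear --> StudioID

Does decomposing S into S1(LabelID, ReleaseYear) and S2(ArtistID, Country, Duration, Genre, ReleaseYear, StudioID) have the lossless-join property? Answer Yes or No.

Yes

The shared attributes are {ReleaseYear} and {ReleaseYear}⁺ = {ArtistID, Country, Duration, Genre, LabelID, ReleaseYear, StudioID}.
Since S1 ⊆ {ArtistID, Country, Duration, Genre, LabelID, ReleaseYear, StudioID}, the intersection is a superkey of S1; the decomposition is lossless.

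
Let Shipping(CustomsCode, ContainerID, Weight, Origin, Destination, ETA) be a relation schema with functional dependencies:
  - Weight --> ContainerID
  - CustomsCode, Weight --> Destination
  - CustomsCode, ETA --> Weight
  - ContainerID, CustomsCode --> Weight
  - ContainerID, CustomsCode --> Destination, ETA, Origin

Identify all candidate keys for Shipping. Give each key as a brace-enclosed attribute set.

No FD produces {CustomsCode}, so it must be in every candidate key.
Closure of {ContainerID, CustomsCode} is {ContainerID, CustomsCode, Destination, ETA, Origin, Weight}, the whole schema; {ContainerID, CustomsCode} is a candidate key.
Closure of {CustomsCode, ETA} is {ContainerID, CustomsCode, Destination, ETA, Origin, Weight}, the whole schema; {CustomsCode, ETA} is a candidate key.
Closure of {CustomsCode, Weight} is {ContainerID, CustomsCode, Destination, ETA, Origin, Weight}, the whole schema; {CustomsCode, Weight} is a candidate key.
These are minimal and exhaustive — every other superkey contains one of them.

{ContainerID, CustomsCode}, {CustomsCode, ETA}, {CustomsCode, Weight}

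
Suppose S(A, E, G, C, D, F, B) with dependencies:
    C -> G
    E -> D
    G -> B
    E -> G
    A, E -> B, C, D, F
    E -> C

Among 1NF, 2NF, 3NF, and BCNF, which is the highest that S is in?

1NF

Candidate key: {A, E}. Prime attributes: {A, E}.
For C -> G we have {C}⁺ = {B, C, G}; {C} is not a superkey, so BCNF fails.
C -> G has non-prime {G} on the right and a non-superkey on the left, so 3NF fails.
Since {E} ⊂ {A, E} and {E}⁺ ⊇ {B, C, D, G} with {B, C, D, G} non-prime, there is a partial dependency; 2NF fails.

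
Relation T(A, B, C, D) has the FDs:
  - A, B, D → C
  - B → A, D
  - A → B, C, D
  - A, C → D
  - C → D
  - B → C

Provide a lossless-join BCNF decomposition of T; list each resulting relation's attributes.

{A, B, C}; {C, D}

Candidate keys of the original relation: {A}, {B}.
In {A, B, C, D}, {C} is not a superkey ({C}⁺ restricted to this set is {C, D}), so split on C → D into {C, D} and {A, B, C}.
{C, D} has no BCNF violation.
{A, B, C} has no BCNF violation.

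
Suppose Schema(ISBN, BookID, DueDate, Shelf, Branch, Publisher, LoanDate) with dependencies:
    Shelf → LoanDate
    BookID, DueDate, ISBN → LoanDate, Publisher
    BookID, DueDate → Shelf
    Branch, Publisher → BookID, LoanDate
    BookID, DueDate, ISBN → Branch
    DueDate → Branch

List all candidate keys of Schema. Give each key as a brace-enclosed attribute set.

{BookID, DueDate, ISBN}, {DueDate, ISBN, Publisher}

No FD produces {DueDate, ISBN}, so they must be in every candidate key.
Closure of {BookID, DueDate, ISBN} is {BookID, Branch, DueDate, ISBN, LoanDate, Publisher, Shelf}, the whole schema; {BookID, DueDate, ISBN} is a candidate key.
Closure of {DueDate, ISBN, Publisher} is {BookID, Branch, DueDate, ISBN, LoanDate, Publisher, Shelf}, the whole schema; {DueDate, ISBN, Publisher} is a candidate key.
These are minimal and exhaustive — every other superkey contains one of them.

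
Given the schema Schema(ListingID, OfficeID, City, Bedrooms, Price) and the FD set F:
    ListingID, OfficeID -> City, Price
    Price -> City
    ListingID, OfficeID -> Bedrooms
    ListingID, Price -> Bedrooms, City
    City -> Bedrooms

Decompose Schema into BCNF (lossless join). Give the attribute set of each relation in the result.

Candidate key of the original relation: {ListingID, OfficeID}.
Within {Bedrooms, City, ListingID, OfficeID, Price}: {Price}⁺ ∩ {Bedrooms, City, ListingID, OfficeID, Price} = {Bedrooms, City, Price}, not the whole set, so Price -> Bedrooms, City violates BCNF; decompose into {Bedrooms, City, Price} and {ListingID, OfficeID, Price}.
Within {Bedrooms, City, Price}: {City}⁺ ∩ {Bedrooms, City, Price} = {Bedrooms, City}, not the whole set, so City -> Bedrooms violates BCNF; decompose into {Bedrooms, City} and {City, Price}.
{Bedrooms, City} is in BCNF.
{City, Price} is in BCNF.
{ListingID, OfficeID, Price} is in BCNF.

{Bedrooms, City}; {City, Price}; {ListingID, OfficeID, Price}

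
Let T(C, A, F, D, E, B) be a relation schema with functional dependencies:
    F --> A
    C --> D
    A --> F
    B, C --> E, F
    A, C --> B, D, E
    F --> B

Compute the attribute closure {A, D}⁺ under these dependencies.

Start with {A, D}.
A --> F applies; add {F} → now {A, D, F}.
F --> B applies; add {B} → now {A, B, D, F}.
No further FD applies.

{A, B, D, F}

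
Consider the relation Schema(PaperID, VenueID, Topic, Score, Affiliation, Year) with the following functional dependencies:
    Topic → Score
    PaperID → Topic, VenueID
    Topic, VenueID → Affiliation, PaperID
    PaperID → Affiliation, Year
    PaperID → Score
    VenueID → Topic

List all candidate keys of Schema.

{PaperID}, {VenueID}

{PaperID}⁺ = {Affiliation, PaperID, Score, Topic, VenueID, Year}, which is every attribute, so {PaperID} is a candidate key.
{VenueID}⁺ = {Affiliation, PaperID, Score, Topic, VenueID, Year}, which is every attribute, so {VenueID} is a candidate key.
These are minimal and exhaustive — every other superkey contains one of them.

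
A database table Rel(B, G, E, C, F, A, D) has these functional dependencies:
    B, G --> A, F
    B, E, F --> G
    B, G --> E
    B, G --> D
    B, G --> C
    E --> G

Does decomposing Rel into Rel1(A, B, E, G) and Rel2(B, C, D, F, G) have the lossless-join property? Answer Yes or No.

Yes

Rel1 ∩ Rel2 = {B, G}; its closure under F is {A, B, C, D, E, F, G}.
Rel1 is contained in that closure, so Rel1 ∩ Rel2 --> Rel1 holds and the join is lossless.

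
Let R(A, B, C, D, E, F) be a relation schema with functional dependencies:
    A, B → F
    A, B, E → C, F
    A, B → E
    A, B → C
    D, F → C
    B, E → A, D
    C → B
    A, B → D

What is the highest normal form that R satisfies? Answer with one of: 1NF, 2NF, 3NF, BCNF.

3NF

Candidate keys: {A, B}, {A, C}, {A, D, F}, {B, E}, {C, E}, {D, E, F}. Prime attributes: {A, B, C, D, E, F}.
For D, F → C we have {D, F}⁺ = {B, C, D, F}; {D, F} is not a superkey, so BCNF fails.
But every attribute on its right side ({C}) is prime, and the same holds for every other non-superkey FD, so 3NF still holds.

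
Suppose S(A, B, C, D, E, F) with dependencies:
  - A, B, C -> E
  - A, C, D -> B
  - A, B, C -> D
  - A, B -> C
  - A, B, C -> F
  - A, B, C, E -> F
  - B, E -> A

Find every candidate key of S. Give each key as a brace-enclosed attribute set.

Closure of {A, B} is {A, B, C, D, E, F}, the whole schema; {A, B} is a candidate key.
Closure of {B, E} is {A, B, C, D, E, F}, the whole schema; {B, E} is a candidate key.
Closure of {A, C, D} is {A, B, C, D, E, F}, the whole schema; {A, C, D} is a candidate key.
Any other superkey properly contains one of these, so there are no further candidate keys.

{A, B}, {A, C, D}, {B, E}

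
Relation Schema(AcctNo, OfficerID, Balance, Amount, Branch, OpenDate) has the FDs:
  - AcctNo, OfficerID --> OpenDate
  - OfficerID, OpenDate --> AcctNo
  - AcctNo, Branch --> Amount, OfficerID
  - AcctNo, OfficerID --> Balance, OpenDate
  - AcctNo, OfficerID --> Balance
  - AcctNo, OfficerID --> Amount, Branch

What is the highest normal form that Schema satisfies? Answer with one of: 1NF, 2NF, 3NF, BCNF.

BCNF

Candidate keys: {AcctNo, Branch}, {AcctNo, OfficerID}, {OfficerID, OpenDate}. Prime attributes: {AcctNo, Branch, OfficerID, OpenDate}.
The left-hand side of every FD is a superkey, so BCNF is satisfied.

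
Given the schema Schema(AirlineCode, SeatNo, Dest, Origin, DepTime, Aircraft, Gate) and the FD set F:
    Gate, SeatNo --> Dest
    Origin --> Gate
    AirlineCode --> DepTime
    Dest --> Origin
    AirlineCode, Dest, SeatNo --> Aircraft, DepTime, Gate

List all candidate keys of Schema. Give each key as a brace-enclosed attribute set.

{AirlineCode, SeatNo} never appear on the right of any FD, so every key must include all of them.
{AirlineCode, Dest, SeatNo}⁺ = {Aircraft, AirlineCode, DepTime, Dest, Gate, Origin, SeatNo} — all of the relation — so {AirlineCode, Dest, SeatNo} is a candidate key.
{AirlineCode, Gate, SeatNo}⁺ = {Aircraft, AirlineCode, DepTime, Dest, Gate, Origin, SeatNo} — all of the relation — so {AirlineCode, Gate, SeatNo} is a candidate key.
{AirlineCode, Origin, SeatNo}⁺ = {Aircraft, AirlineCode, DepTime, Dest, Gate, Origin, SeatNo} — all of the relation — so {AirlineCode, Origin, SeatNo} is a candidate key.
Any other superkey properly contains one of these, so there are no further candidate keys.

{AirlineCode, Dest, SeatNo}, {AirlineCode, Gate, SeatNo}, {AirlineCode, Origin, SeatNo}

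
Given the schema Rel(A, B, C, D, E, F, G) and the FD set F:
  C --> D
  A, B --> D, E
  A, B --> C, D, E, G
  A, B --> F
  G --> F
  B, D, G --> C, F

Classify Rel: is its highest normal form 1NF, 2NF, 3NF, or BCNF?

Candidate key: {A, B}. Prime attributes: {A, B}.
C --> D breaks BCNF: {C}⁺ = {C, D}, so {C} is not a superkey.
C --> D has non-prime {D} on the right and a non-superkey on the left, so 3NF fails.
No non-prime attribute depends on a proper subset of any candidate key, so 2NF holds.

2NF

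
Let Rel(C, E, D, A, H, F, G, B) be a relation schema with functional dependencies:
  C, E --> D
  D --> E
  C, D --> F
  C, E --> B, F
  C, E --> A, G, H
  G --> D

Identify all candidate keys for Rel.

{C, D}, {C, E}, {C, G}

Attributes never on any right-hand side: {C} — every candidate key must contain it.
{C, D}⁺ = {A, B, C, D, E, F, G, H} — all of the relation — so {C, D} is a candidate key.
{C, E}⁺ = {A, B, C, D, E, F, G, H} — all of the relation — so {C, E} is a candidate key.
{C, G}⁺ = {A, B, C, D, E, F, G, H} — all of the relation — so {C, G} is a candidate key.
Any other superkey properly contains one of these, so there are no further candidate keys.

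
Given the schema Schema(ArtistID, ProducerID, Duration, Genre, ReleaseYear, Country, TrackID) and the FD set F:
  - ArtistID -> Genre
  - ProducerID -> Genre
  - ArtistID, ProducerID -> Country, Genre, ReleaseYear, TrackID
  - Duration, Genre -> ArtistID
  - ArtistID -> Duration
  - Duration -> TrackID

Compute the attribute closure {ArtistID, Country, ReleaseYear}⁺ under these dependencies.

Start with {ArtistID, Country, ReleaseYear}.
ArtistID -> Genre applies; add {Genre} → now {ArtistID, Country, Genre, ReleaseYear}.
ArtistID -> Duration applies; add {Duration} → now {ArtistID, Country, Duration, Genre, ReleaseYear}.
Duration -> TrackID applies; add {TrackID} → now {ArtistID, Country, Duration, Genre, ReleaseYear, TrackID}.
No further FD applies.

{ArtistID, Country, Duration, Genre, ReleaseYear, TrackID}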